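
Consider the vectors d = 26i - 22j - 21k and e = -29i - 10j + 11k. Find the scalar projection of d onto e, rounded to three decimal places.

-23.475

d · e = 26·(-29) + (-22)·(-10) + (-21)·11 = -754 + 220 - 231 = -765
|e| = √(841 + 100 + 121) = √1062 ≈ 32.5883
comp_e d = -765 / √1062 ≈ -23.475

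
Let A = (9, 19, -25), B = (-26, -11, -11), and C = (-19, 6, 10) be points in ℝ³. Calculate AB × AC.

(-868, 833, -385)

AB = (-35, -30, 14)
AC = (-28, -13, 35)
i: (-30)·35 - 14·(-13) = -1050 - (-182) = -868
j: 14·(-28) - (-35)·35 = -392 - (-1225) = 833
k: (-35)·(-13) - (-30)·(-28) = 455 - 840 = -385
AB × AC = (-868, 833, -385)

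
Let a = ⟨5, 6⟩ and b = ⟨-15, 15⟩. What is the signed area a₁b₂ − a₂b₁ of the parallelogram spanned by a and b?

165

5·15 - 6·(-15) = 75 - (-90) = 165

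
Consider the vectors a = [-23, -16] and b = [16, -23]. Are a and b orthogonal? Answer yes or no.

a · b = (-23)·16 + (-16)·(-23) = -368 + 368 = 0
Zero, so the vectors are orthogonal.

yes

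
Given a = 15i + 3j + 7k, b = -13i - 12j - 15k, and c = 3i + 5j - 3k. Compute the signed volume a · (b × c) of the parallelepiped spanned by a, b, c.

b × c:
i: (-12)·(-3) - (-15)·5 = 36 - (-75) = 111
j: (-15)·3 - (-13)·(-3) = -45 - 39 = -84
k: (-13)·5 - (-12)·3 = -65 - (-36) = -29
b × c = (111, -84, -29)
a · (b × c) = 15·111 + 3·(-84) + 7·(-29) = 1665 - 252 - 203 = 1210

1210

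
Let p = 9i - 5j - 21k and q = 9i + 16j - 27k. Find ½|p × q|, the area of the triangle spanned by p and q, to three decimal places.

255.185

i: (-5)·(-27) - (-21)·16 = 135 - (-336) = 471
j: (-21)·9 - 9·(-27) = -189 - (-243) = 54
k: 9·16 - (-5)·9 = 144 - (-45) = 189
p × q = (471, 54, 189)
|p × q| = √(471² + 54² + 189²) = √260478 ≈ 510.3705
area = ½ · 510.3705 ≈ 255.185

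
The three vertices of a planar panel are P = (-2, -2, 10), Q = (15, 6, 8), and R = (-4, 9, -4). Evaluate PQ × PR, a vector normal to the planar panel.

(-90, 242, 203)

PQ = (17, 8, -2)
PR = (-2, 11, -14)
i: 8·(-14) - (-2)·11 = -112 - (-22) = -90
j: (-2)·(-2) - 17·(-14) = 4 - (-238) = 242
k: 17·11 - 8·(-2) = 187 - (-16) = 203
PQ × PR = (-90, 242, 203)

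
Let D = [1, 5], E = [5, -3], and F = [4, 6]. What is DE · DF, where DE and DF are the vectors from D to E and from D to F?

DE = E − D = (4, -8)
DF = F − D = (3, 1)
DE · DF = 4·3 + (-8)·1 = 12 - 8 = 4

4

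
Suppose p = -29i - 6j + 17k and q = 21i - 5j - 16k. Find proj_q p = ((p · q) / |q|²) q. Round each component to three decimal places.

(-24.752, 5.893, 18.859)

p · q = (-29)·21 + (-6)·(-5) + 17·(-16) = -609 + 30 - 272 = -851
|q|² = 441 + 25 + 256 = 722
proj_q p = (-851/722) · (21, -5, -16) ≈ (-24.752, 5.893, 18.859)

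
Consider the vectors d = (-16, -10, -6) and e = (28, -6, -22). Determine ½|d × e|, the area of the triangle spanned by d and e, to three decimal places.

i: (-10)·(-22) - (-6)·(-6) = 220 - 36 = 184
j: (-6)·28 - (-16)·(-22) = -168 - 352 = -520
k: (-16)·(-6) - (-10)·28 = 96 - (-280) = 376
d × e = (184, -520, 376)
|d × e| = √(184² + (-520)² + 376²) = √445632 ≈ 667.5567
area = ½ · 667.5567 ≈ 333.778

333.778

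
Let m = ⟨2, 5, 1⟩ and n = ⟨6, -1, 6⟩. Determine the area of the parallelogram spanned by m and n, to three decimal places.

i: 5·6 - 1·(-1) = 30 - (-1) = 31
j: 1·6 - 2·6 = 6 - 12 = -6
k: 2·(-1) - 5·6 = -2 - 30 = -32
m × n = (31, -6, -32)
|m × n| = √(31² + (-6)² + (-32)²) = √2021 ≈ 44.9555

44.956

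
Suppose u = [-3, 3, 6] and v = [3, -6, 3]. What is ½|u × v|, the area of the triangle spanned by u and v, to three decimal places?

i: 3·3 - 6·(-6) = 9 - (-36) = 45
j: 6·3 - (-3)·3 = 18 - (-9) = 27
k: (-3)·(-6) - 3·3 = 18 - 9 = 9
u × v = (45, 27, 9)
|u × v| = √(45² + 27² + 9²) = √2835 ≈ 53.2447
area = ½ · 53.2447 ≈ 26.622

26.622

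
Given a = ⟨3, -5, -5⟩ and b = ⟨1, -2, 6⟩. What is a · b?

-17

a · b = 3·1 + (-5)·(-2) + (-5)·6 = 3 + 10 - 30 = -17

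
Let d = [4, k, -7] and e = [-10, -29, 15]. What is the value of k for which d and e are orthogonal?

-5

d · e = 4·(-10) + k·(-29) + (-7)·15 = -145 - 29k
Set equal to 0: -29k = 145, so k = -5.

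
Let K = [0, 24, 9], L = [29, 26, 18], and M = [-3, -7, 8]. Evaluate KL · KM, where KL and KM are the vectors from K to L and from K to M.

KL = L − K = (29, 2, 9)
KM = M − K = (-3, -31, -1)
KL · KM = 29·(-3) + 2·(-31) + 9·(-1) = -87 - 62 - 9 = -158

-158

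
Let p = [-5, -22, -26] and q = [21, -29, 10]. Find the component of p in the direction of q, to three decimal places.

p · q = (-5)·21 + (-22)·(-29) + (-26)·10 = -105 + 638 - 260 = 273
|q| = √(441 + 841 + 100) = √1382 ≈ 37.1753
comp_q p = 273 / √1382 ≈ 7.344

7.344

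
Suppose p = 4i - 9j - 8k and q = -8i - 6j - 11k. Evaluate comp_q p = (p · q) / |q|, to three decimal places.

7.399

p · q = 4·(-8) + (-9)·(-6) + (-8)·(-11) = -32 + 54 + 88 = 110
|q| = √(64 + 36 + 121) = √221 ≈ 14.8661
comp_q p = 110 / √221 ≈ 7.399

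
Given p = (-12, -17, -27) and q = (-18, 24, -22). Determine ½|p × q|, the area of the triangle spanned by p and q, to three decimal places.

601.374

i: (-17)·(-22) - (-27)·24 = 374 - (-648) = 1022
j: (-27)·(-18) - (-12)·(-22) = 486 - 264 = 222
k: (-12)·24 - (-17)·(-18) = -288 - 306 = -594
p × q = (1022, 222, -594)
|p × q| = √(1022² + 222² + (-594)²) = √1446604 ≈ 1202.7485
area = ½ · 1202.7485 ≈ 601.374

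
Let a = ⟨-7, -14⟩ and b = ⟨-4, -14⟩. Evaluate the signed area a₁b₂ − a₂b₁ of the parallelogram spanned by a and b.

(-7)·(-14) - (-14)·(-4) = 98 - 56 = 42

42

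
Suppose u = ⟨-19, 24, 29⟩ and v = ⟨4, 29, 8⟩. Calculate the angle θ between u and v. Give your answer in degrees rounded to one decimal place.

u · v = (-19)·4 + 24·29 + 29·8 = -76 + 696 + 232 = 852
|u|² = 361 + 576 + 841 = 1778,  |u| = √1778 ≈ 42.166337
|v|² = 16 + 841 + 64 = 921,  |v| = √921 ≈ 30.347982
cos θ = 852 / (42.166337 · 30.347982) ≈ 0.66580
θ = arccos(0.66580) ≈ 48.3°

48.3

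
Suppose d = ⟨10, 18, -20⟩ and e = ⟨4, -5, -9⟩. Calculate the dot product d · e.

d · e = 10·4 + 18·(-5) + (-20)·(-9) = 40 - 90 + 180 = 130

130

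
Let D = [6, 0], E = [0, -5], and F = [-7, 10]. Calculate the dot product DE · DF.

DE = E − D = (-6, -5)
DF = F − D = (-13, 10)
DE · DF = (-6)·(-13) + (-5)·10 = 78 - 50 = 28

28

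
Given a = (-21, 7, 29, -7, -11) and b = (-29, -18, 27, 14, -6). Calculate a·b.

a · b = (-21)·(-29) + 7·(-18) + 29·27 + (-7)·14 + (-11)·(-6) = 609 - 126 + 783 - 98 + 66 = 1234

1234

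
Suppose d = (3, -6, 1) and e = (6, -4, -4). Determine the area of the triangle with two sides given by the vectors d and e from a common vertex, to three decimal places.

i: (-6)·(-4) - 1·(-4) = 24 - (-4) = 28
j: 1·6 - 3·(-4) = 6 - (-12) = 18
k: 3·(-4) - (-6)·6 = -12 - (-36) = 24
d × e = (28, 18, 24)
|d × e| = √(28² + 18² + 24²) = √1684 ≈ 41.0366
area = ½ · 41.0366 ≈ 20.518

20.518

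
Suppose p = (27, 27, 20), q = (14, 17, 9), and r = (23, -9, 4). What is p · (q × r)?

-2240

q × r:
i: 17·4 - 9·(-9) = 68 - (-81) = 149
j: 9·23 - 14·4 = 207 - 56 = 151
k: 14·(-9) - 17·23 = -126 - 391 = -517
q × r = (149, 151, -517)
p · (q × r) = 27·149 + 27·151 + 20·(-517) = 4023 + 4077 - 10340 = -2240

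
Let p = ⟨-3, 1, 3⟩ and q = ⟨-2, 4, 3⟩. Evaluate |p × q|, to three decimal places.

i: 1·3 - 3·4 = 3 - 12 = -9
j: 3·(-2) - (-3)·3 = -6 - (-9) = 3
k: (-3)·4 - 1·(-2) = -12 - (-2) = -10
p × q = (-9, 3, -10)
|p × q| = √((-9)² + 3² + (-10)²) = √190 ≈ 13.7840

13.784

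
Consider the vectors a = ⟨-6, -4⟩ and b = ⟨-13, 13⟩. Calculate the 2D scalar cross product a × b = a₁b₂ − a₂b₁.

-130

(-6)·13 - (-4)·(-13) = -78 - 52 = -130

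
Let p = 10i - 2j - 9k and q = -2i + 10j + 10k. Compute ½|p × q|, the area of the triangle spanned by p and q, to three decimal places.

72.180

i: (-2)·10 - (-9)·10 = -20 - (-90) = 70
j: (-9)·(-2) - 10·10 = 18 - 100 = -82
k: 10·10 - (-2)·(-2) = 100 - 4 = 96
p × q = (70, -82, 96)
|p × q| = √(70² + (-82)² + 96²) = √20840 ≈ 144.3607
area = ½ · 144.3607 ≈ 72.180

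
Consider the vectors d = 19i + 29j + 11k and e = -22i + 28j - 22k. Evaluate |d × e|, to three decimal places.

i: 29·(-22) - 11·28 = -638 - 308 = -946
j: 11·(-22) - 19·(-22) = -242 - (-418) = 176
k: 19·28 - 29·(-22) = 532 - (-638) = 1170
d × e = (-946, 176, 1170)
|d × e| = √((-946)² + 176² + 1170²) = √2294792 ≈ 1514.8571

1514.857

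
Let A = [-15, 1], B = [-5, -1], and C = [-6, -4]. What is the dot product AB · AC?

AB = B − A = (10, -2)
AC = C − A = (9, -5)
AB · AC = 10·9 + (-2)·(-5) = 90 + 10 = 100

100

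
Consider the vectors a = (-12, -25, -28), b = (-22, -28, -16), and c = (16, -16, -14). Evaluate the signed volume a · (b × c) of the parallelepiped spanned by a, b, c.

b × c:
i: (-28)·(-14) - (-16)·(-16) = 392 - 256 = 136
j: (-16)·16 - (-22)·(-14) = -256 - 308 = -564
k: (-22)·(-16) - (-28)·16 = 352 - (-448) = 800
b × c = (136, -564, 800)
a · (b × c) = (-12)·136 + (-25)·(-564) + (-28)·800 = -1632 + 14100 - 22400 = -9932

-9932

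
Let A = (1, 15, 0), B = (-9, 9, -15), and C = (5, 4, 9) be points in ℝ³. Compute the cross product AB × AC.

(-219, 30, 134)

AB = (-10, -6, -15)
AC = (4, -11, 9)
i: (-6)·9 - (-15)·(-11) = -54 - 165 = -219
j: (-15)·4 - (-10)·9 = -60 - (-90) = 30
k: (-10)·(-11) - (-6)·4 = 110 - (-24) = 134
AB × AC = (-219, 30, 134)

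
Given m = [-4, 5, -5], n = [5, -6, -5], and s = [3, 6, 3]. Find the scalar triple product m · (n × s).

-438

n × s:
i: (-6)·3 - (-5)·6 = -18 - (-30) = 12
j: (-5)·3 - 5·3 = -15 - 15 = -30
k: 5·6 - (-6)·3 = 30 - (-18) = 48
n × s = (12, -30, 48)
m · (n × s) = (-4)·12 + 5·(-30) + (-5)·48 = -48 - 150 - 240 = -438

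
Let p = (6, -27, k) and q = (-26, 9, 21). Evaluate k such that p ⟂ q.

19

p · q = 6·(-26) + (-27)·9 + k·21 = -399 + 21k
Set equal to 0: 21k = 399, so k = 19.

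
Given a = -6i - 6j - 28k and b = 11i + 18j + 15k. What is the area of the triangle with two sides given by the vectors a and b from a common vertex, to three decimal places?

i: (-6)·15 - (-28)·18 = -90 - (-504) = 414
j: (-28)·11 - (-6)·15 = -308 - (-90) = -218
k: (-6)·18 - (-6)·11 = -108 - (-66) = -42
a × b = (414, -218, -42)
|a × b| = √(414² + (-218)² + (-42)²) = √220684 ≈ 469.7702
area = ½ · 469.7702 ≈ 234.885

234.885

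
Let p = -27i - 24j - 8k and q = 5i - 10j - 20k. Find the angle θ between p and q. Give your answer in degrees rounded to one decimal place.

p · q = (-27)·5 + (-24)·(-10) + (-8)·(-20) = -135 + 240 + 160 = 265
|p|² = 729 + 576 + 64 = 1369,  |p| = √1369 ≈ 37.000000
|q|² = 25 + 100 + 400 = 525,  |q| = √525 ≈ 22.912878
cos θ = 265 / (37.000000 · 22.912878) ≈ 0.31258
θ = arccos(0.31258) ≈ 71.8°

71.8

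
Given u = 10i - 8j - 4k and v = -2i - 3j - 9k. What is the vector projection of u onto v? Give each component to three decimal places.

u · v = 10·(-2) + (-8)·(-3) + (-4)·(-9) = -20 + 24 + 36 = 40
|v|² = 4 + 9 + 81 = 94
proj_v u = (40/94) · (-2, -3, -9) ≈ (-0.851, -1.277, -3.830)

(-0.851, -1.277, -3.830)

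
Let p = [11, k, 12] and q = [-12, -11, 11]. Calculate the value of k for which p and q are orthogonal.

p · q = 11·(-12) + k·(-11) + 12·11 = 0 - 11k
Set equal to 0: -11k = 0, so k = 0.

0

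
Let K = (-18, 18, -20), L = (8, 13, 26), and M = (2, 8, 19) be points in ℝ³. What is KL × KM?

KL = (26, -5, 46)
KM = (20, -10, 39)
i: (-5)·39 - 46·(-10) = -195 - (-460) = 265
j: 46·20 - 26·39 = 920 - 1014 = -94
k: 26·(-10) - (-5)·20 = -260 - (-100) = -160
KL × KM = (265, -94, -160)

(265, -94, -160)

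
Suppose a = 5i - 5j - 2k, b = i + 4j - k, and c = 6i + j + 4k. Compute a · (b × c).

181

b × c:
i: 4·4 - (-1)·1 = 16 - (-1) = 17
j: (-1)·6 - 1·4 = -6 - 4 = -10
k: 1·1 - 4·6 = 1 - 24 = -23
b × c = (17, -10, -23)
a · (b × c) = 5·17 + (-5)·(-10) + (-2)·(-23) = 85 + 50 + 46 = 181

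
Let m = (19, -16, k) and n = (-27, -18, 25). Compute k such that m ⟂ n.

m · n = 19·(-27) + (-16)·(-18) + k·25 = -225 + 25k
Set equal to 0: 25k = 225, so k = 9.

9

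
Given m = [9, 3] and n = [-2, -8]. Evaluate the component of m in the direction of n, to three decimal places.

m · n = 9·(-2) + 3·(-8) = -18 - 24 = -42
|n| = √(4 + 64) = √68 ≈ 8.2462
comp_n m = -42 / √68 ≈ -5.093

-5.093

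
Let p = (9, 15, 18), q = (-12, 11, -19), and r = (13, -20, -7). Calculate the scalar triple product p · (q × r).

-7332

q × r:
i: 11·(-7) - (-19)·(-20) = -77 - 380 = -457
j: (-19)·13 - (-12)·(-7) = -247 - 84 = -331
k: (-12)·(-20) - 11·13 = 240 - 143 = 97
q × r = (-457, -331, 97)
p · (q × r) = 9·(-457) + 15·(-331) + 18·97 = -4113 - 4965 + 1746 = -7332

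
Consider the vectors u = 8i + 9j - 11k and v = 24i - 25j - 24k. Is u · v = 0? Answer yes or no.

no

u · v = 8·24 + 9·(-25) + (-11)·(-24) = 192 - 225 + 264 = 231
Nonzero, so the vectors are not orthogonal.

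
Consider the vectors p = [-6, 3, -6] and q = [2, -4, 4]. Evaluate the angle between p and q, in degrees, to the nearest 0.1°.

152.7

p · q = (-6)·2 + 3·(-4) + (-6)·4 = -12 - 12 - 24 = -48
|p|² = 36 + 9 + 36 = 81,  |p| = √81 ≈ 9.000000
|q|² = 4 + 16 + 16 = 36,  |q| = √36 ≈ 6.000000
cos θ = -48 / (9.000000 · 6.000000) ≈ -0.88889
θ = arccos(-0.88889) ≈ 152.7°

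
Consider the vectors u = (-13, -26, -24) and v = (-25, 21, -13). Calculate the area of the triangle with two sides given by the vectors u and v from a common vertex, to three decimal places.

660.805

i: (-26)·(-13) - (-24)·21 = 338 - (-504) = 842
j: (-24)·(-25) - (-13)·(-13) = 600 - 169 = 431
k: (-13)·21 - (-26)·(-25) = -273 - 650 = -923
u × v = (842, 431, -923)
|u × v| = √(842² + 431² + (-923)²) = √1746654 ≈ 1321.6104
area = ½ · 1321.6104 ≈ 660.805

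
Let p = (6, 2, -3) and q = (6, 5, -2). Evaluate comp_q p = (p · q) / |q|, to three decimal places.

p · q = 6·6 + 2·5 + (-3)·(-2) = 36 + 10 + 6 = 52
|q| = √(36 + 25 + 4) = √65 ≈ 8.0623
comp_q p = 52 / √65 ≈ 6.450

6.450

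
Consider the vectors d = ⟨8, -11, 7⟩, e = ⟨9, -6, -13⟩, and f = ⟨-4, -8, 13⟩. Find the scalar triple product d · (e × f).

-1413

e × f:
i: (-6)·13 - (-13)·(-8) = -78 - 104 = -182
j: (-13)·(-4) - 9·13 = 52 - 117 = -65
k: 9·(-8) - (-6)·(-4) = -72 - 24 = -96
e × f = (-182, -65, -96)
d · (e × f) = 8·(-182) + (-11)·(-65) + 7·(-96) = -1456 + 715 - 672 = -1413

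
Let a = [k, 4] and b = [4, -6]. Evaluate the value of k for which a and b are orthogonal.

6

a · b = k·4 + 4·(-6) = -24 + 4k
Set equal to 0: 4k = 24, so k = 6.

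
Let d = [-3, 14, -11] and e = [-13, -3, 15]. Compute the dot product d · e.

-168

d · e = (-3)·(-13) + 14·(-3) + (-11)·15 = 39 - 42 - 165 = -168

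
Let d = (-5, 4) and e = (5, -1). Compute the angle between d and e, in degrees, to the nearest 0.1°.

152.7

d · e = (-5)·5 + 4·(-1) = -25 - 4 = -29
|d|² = 25 + 16 = 41,  |d| = √41 ≈ 6.403124
|e|² = 25 + 1 = 26,  |e| = √26 ≈ 5.099020
cos θ = -29 / (6.403124 · 5.099020) ≈ -0.88822
θ = arccos(-0.88822) ≈ 152.7°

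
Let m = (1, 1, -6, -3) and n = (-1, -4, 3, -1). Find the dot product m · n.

-20

m · n = 1·(-1) + 1·(-4) + (-6)·3 + (-3)·(-1) = -1 - 4 - 18 + 3 = -20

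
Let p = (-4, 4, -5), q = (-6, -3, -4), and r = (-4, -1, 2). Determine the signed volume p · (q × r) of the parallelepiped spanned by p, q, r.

182

q × r:
i: (-3)·2 - (-4)·(-1) = -6 - 4 = -10
j: (-4)·(-4) - (-6)·2 = 16 - (-12) = 28
k: (-6)·(-1) - (-3)·(-4) = 6 - 12 = -6
q × r = (-10, 28, -6)
p · (q × r) = (-4)·(-10) + 4·28 + (-5)·(-6) = 40 + 112 + 30 = 182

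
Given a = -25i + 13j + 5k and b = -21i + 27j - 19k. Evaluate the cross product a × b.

i: 13·(-19) - 5·27 = -247 - 135 = -382
j: 5·(-21) - (-25)·(-19) = -105 - 475 = -580
k: (-25)·27 - 13·(-21) = -675 - (-273) = -402
a × b = (-382, -580, -402)

(-382, -580, -402)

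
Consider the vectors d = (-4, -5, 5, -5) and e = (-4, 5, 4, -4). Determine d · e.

31

d · e = (-4)·(-4) + (-5)·5 + 5·4 + (-5)·(-4) = 16 - 25 + 20 + 20 = 31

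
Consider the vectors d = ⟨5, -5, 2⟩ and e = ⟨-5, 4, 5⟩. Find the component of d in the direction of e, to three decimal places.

-4.308

d · e = 5·(-5) + (-5)·4 + 2·5 = -25 - 20 + 10 = -35
|e| = √(25 + 16 + 25) = √66 ≈ 8.1240
comp_e d = -35 / √66 ≈ -4.308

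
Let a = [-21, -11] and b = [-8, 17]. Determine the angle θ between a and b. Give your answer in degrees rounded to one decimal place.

a · b = (-21)·(-8) + (-11)·17 = 168 - 187 = -19
|a|² = 441 + 121 = 562,  |a| = √562 ≈ 23.706539
|b|² = 64 + 289 = 353,  |b| = √353 ≈ 18.788294
cos θ = -19 / (23.706539 · 18.788294) ≈ -0.04266
θ = arccos(-0.04266) ≈ 92.4°

92.4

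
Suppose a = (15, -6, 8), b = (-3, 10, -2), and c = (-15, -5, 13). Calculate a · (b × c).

b × c:
i: 10·13 - (-2)·(-5) = 130 - 10 = 120
j: (-2)·(-15) - (-3)·13 = 30 - (-39) = 69
k: (-3)·(-5) - 10·(-15) = 15 - (-150) = 165
b × c = (120, 69, 165)
a · (b × c) = 15·120 + (-6)·69 + 8·165 = 1800 - 414 + 1320 = 2706

2706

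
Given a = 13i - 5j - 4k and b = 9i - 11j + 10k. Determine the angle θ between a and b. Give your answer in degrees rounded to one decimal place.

58.4

a · b = 13·9 + (-5)·(-11) + (-4)·10 = 117 + 55 - 40 = 132
|a|² = 169 + 25 + 16 = 210,  |a| = √210 ≈ 14.491377
|b|² = 81 + 121 + 100 = 302,  |b| = √302 ≈ 17.378147
cos θ = 132 / (14.491377 · 17.378147) ≈ 0.52416
θ = arccos(0.52416) ≈ 58.4°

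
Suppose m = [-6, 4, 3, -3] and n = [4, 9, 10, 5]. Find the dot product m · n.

27

m · n = (-6)·4 + 4·9 + 3·10 + (-3)·5 = -24 + 36 + 30 - 15 = 27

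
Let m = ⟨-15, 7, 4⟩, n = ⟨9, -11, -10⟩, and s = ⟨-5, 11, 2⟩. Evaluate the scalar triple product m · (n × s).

n × s:
i: (-11)·2 - (-10)·11 = -22 - (-110) = 88
j: (-10)·(-5) - 9·2 = 50 - 18 = 32
k: 9·11 - (-11)·(-5) = 99 - 55 = 44
n × s = (88, 32, 44)
m · (n × s) = (-15)·88 + 7·32 + 4·44 = -1320 + 224 + 176 = -920

-920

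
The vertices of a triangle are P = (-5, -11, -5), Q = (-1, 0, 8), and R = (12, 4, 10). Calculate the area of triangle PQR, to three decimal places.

PQ = (4, 11, 13),  PR = (17, 15, 15)
i: 11·15 - 13·15 = 165 - 195 = -30
j: 13·17 - 4·15 = 221 - 60 = 161
k: 4·15 - 11·17 = 60 - 187 = -127
PQ × PR = (-30, 161, -127)
|PQ × PR| = √42950 ≈ 207.2438
area = ½ · 207.2438 ≈ 103.622

103.622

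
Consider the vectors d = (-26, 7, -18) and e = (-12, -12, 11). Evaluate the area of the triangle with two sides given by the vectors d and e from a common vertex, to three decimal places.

327.162

i: 7·11 - (-18)·(-12) = 77 - 216 = -139
j: (-18)·(-12) - (-26)·11 = 216 - (-286) = 502
k: (-26)·(-12) - 7·(-12) = 312 - (-84) = 396
d × e = (-139, 502, 396)
|d × e| = √((-139)² + 502² + 396²) = √428141 ≈ 654.3248
area = ½ · 654.3248 ≈ 327.162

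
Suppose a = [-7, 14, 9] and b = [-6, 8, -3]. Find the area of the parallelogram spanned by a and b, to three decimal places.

139.302

i: 14·(-3) - 9·8 = -42 - 72 = -114
j: 9·(-6) - (-7)·(-3) = -54 - 21 = -75
k: (-7)·8 - 14·(-6) = -56 - (-84) = 28
a × b = (-114, -75, 28)
|a × b| = √((-114)² + (-75)² + 28²) = √19405 ≈ 139.3018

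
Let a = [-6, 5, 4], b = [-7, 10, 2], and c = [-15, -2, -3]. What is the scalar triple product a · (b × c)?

557

b × c:
i: 10·(-3) - 2·(-2) = -30 - (-4) = -26
j: 2·(-15) - (-7)·(-3) = -30 - 21 = -51
k: (-7)·(-2) - 10·(-15) = 14 - (-150) = 164
b × c = (-26, -51, 164)
a · (b × c) = (-6)·(-26) + 5·(-51) + 4·164 = 156 - 255 + 656 = 557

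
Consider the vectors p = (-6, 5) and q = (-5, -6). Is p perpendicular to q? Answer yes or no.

p · q = (-6)·(-5) + 5·(-6) = 30 - 30 = 0
Zero, so the vectors are orthogonal.

yes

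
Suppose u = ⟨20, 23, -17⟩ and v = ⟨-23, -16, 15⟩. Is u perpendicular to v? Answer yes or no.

u · v = 20·(-23) + 23·(-16) + (-17)·15 = -460 - 368 - 255 = -1083
Nonzero, so the vectors are not orthogonal.

no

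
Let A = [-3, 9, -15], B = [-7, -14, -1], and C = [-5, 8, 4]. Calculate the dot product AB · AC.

297

AB = B − A = (-4, -23, 14)
AC = C − A = (-2, -1, 19)
AB · AC = (-4)·(-2) + (-23)·(-1) + 14·19 = 8 + 23 + 266 = 297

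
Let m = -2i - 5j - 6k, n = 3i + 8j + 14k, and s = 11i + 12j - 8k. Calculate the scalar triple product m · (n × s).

-114

n × s:
i: 8·(-8) - 14·12 = -64 - 168 = -232
j: 14·11 - 3·(-8) = 154 - (-24) = 178
k: 3·12 - 8·11 = 36 - 88 = -52
n × s = (-232, 178, -52)
m · (n × s) = (-2)·(-232) + (-5)·178 + (-6)·(-52) = 464 - 890 + 312 = -114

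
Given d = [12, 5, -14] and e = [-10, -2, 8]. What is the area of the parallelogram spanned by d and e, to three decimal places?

i: 5·8 - (-14)·(-2) = 40 - 28 = 12
j: (-14)·(-10) - 12·8 = 140 - 96 = 44
k: 12·(-2) - 5·(-10) = -24 - (-50) = 26
d × e = (12, 44, 26)
|d × e| = √(12² + 44² + 26²) = √2756 ≈ 52.4976

52.498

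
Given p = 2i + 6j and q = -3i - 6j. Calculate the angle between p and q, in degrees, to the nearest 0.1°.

171.9

p · q = 2·(-3) + 6·(-6) = -6 - 36 = -42
|p|² = 4 + 36 = 40,  |p| = √40 ≈ 6.324555
|q|² = 9 + 36 = 45,  |q| = √45 ≈ 6.708204
cos θ = -42 / (6.324555 · 6.708204) ≈ -0.98995
θ = arccos(-0.98995) ≈ 171.9°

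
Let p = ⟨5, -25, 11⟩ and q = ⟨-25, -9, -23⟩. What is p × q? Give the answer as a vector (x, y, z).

(674, -160, -670)

i: (-25)·(-23) - 11·(-9) = 575 - (-99) = 674
j: 11·(-25) - 5·(-23) = -275 - (-115) = -160
k: 5·(-9) - (-25)·(-25) = -45 - 625 = -670
p × q = (674, -160, -670)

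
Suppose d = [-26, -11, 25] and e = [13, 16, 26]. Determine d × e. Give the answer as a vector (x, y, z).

i: (-11)·26 - 25·16 = -286 - 400 = -686
j: 25·13 - (-26)·26 = 325 - (-676) = 1001
k: (-26)·16 - (-11)·13 = -416 - (-143) = -273
d × e = (-686, 1001, -273)

(-686, 1001, -273)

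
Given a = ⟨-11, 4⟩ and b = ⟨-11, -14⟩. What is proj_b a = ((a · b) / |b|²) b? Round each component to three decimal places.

(-2.256, -2.871)

a · b = (-11)·(-11) + 4·(-14) = 121 - 56 = 65
|b|² = 121 + 196 = 317
proj_b a = (65/317) · (-11, -14) ≈ (-2.256, -2.871)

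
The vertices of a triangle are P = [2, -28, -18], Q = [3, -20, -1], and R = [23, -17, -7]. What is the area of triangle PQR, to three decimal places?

PQ = (1, 8, 17),  PR = (21, 11, 11)
i: 8·11 - 17·11 = 88 - 187 = -99
j: 17·21 - 1·11 = 357 - 11 = 346
k: 1·11 - 8·21 = 11 - 168 = -157
PQ × PR = (-99, 346, -157)
|PQ × PR| = √154166 ≈ 392.6398
area = ½ · 392.6398 ≈ 196.320

196.320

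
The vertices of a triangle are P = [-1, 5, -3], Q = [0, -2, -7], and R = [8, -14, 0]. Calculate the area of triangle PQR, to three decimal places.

PQ = (1, -7, -4),  PR = (9, -19, 3)
i: (-7)·3 - (-4)·(-19) = -21 - 76 = -97
j: (-4)·9 - 1·3 = -36 - 3 = -39
k: 1·(-19) - (-7)·9 = -19 - (-63) = 44
PQ × PR = (-97, -39, 44)
|PQ × PR| = √12866 ≈ 113.4284
area = ½ · 113.4284 ≈ 56.714

56.714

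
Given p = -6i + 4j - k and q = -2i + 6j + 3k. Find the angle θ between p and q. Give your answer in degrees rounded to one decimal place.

49.6

p · q = (-6)·(-2) + 4·6 + (-1)·3 = 12 + 24 - 3 = 33
|p|² = 36 + 16 + 1 = 53,  |p| = √53 ≈ 7.280110
|q|² = 4 + 36 + 9 = 49,  |q| = √49 ≈ 7.000000
cos θ = 33 / (7.280110 · 7.000000) ≈ 0.64756
θ = arccos(0.64756) ≈ 49.6°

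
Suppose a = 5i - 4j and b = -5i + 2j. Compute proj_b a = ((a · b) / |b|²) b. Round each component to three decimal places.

(5.690, -2.276)

a · b = 5·(-5) + (-4)·2 = -25 - 8 = -33
|b|² = 25 + 4 = 29
proj_b a = (-33/29) · (-5, 2) ≈ (5.690, -2.276)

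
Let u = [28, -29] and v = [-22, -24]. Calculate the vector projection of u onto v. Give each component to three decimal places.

(-1.660, -1.811)

u · v = 28·(-22) + (-29)·(-24) = -616 + 696 = 80
|v|² = 484 + 576 = 1060
proj_v u = (80/1060) · (-22, -24) ≈ (-1.660, -1.811)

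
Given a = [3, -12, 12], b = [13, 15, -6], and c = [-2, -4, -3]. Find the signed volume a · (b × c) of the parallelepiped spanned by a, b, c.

-1083

b × c:
i: 15·(-3) - (-6)·(-4) = -45 - 24 = -69
j: (-6)·(-2) - 13·(-3) = 12 - (-39) = 51
k: 13·(-4) - 15·(-2) = -52 - (-30) = -22
b × c = (-69, 51, -22)
a · (b × c) = 3·(-69) + (-12)·51 + 12·(-22) = -207 - 612 - 264 = -1083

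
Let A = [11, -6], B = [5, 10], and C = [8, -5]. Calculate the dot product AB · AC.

AB = B − A = (-6, 16)
AC = C − A = (-3, 1)
AB · AC = (-6)·(-3) + 16·1 = 18 + 16 = 34

34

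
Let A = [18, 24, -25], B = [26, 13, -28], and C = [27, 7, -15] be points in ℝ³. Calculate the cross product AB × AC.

(-161, -107, -37)

AB = (8, -11, -3)
AC = (9, -17, 10)
i: (-11)·10 - (-3)·(-17) = -110 - 51 = -161
j: (-3)·9 - 8·10 = -27 - 80 = -107
k: 8·(-17) - (-11)·9 = -136 - (-99) = -37
AB × AC = (-161, -107, -37)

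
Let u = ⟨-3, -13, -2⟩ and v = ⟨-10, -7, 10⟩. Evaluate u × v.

i: (-13)·10 - (-2)·(-7) = -130 - 14 = -144
j: (-2)·(-10) - (-3)·10 = 20 - (-30) = 50
k: (-3)·(-7) - (-13)·(-10) = 21 - 130 = -109
u × v = (-144, 50, -109)

(-144, 50, -109)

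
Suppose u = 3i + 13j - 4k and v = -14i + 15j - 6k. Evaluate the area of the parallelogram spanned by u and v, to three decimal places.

i: 13·(-6) - (-4)·15 = -78 - (-60) = -18
j: (-4)·(-14) - 3·(-6) = 56 - (-18) = 74
k: 3·15 - 13·(-14) = 45 - (-182) = 227
u × v = (-18, 74, 227)
|u × v| = √((-18)² + 74² + 227²) = √57329 ≈ 239.4348

239.435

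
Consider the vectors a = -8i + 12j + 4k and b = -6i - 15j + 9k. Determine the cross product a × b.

(168, 48, 192)

i: 12·9 - 4·(-15) = 108 - (-60) = 168
j: 4·(-6) - (-8)·9 = -24 - (-72) = 48
k: (-8)·(-15) - 12·(-6) = 120 - (-72) = 192
a × b = (168, 48, 192)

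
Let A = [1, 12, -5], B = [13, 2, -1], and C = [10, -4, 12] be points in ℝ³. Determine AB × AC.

(-106, -168, -102)

AB = (12, -10, 4)
AC = (9, -16, 17)
i: (-10)·17 - 4·(-16) = -170 - (-64) = -106
j: 4·9 - 12·17 = 36 - 204 = -168
k: 12·(-16) - (-10)·9 = -192 - (-90) = -102
AB × AC = (-106, -168, -102)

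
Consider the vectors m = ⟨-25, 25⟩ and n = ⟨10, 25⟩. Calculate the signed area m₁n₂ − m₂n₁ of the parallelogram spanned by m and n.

-875

(-25)·25 - 25·10 = -625 - 250 = -875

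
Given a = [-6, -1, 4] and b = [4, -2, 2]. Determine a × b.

i: (-1)·2 - 4·(-2) = -2 - (-8) = 6
j: 4·4 - (-6)·2 = 16 - (-12) = 28
k: (-6)·(-2) - (-1)·4 = 12 - (-4) = 16
a × b = (6, 28, 16)

(6, 28, 16)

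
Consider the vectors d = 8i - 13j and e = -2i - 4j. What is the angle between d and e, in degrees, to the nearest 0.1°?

d · e = 8·(-2) + (-13)·(-4) = -16 + 52 = 36
|d|² = 64 + 169 = 233,  |d| = √233 ≈ 15.264338
|e|² = 4 + 16 = 20,  |e| = √20 ≈ 4.472136
cos θ = 36 / (15.264338 · 4.472136) ≈ 0.52736
θ = arccos(0.52736) ≈ 58.2°

58.2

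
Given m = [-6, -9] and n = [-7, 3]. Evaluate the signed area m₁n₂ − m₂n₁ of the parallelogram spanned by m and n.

(-6)·3 - (-9)·(-7) = -18 - 63 = -81

-81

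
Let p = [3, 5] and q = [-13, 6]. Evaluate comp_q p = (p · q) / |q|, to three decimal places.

-0.629

p · q = 3·(-13) + 5·6 = -39 + 30 = -9
|q| = √(169 + 36) = √205 ≈ 14.3178
comp_q p = -9 / √205 ≈ -0.629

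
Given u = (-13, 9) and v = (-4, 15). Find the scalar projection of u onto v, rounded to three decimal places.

u · v = (-13)·(-4) + 9·15 = 52 + 135 = 187
|v| = √(16 + 225) = √241 ≈ 15.5242
comp_v u = 187 / √241 ≈ 12.046

12.046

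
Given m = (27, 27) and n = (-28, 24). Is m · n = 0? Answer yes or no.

m · n = 27·(-28) + 27·24 = -756 + 648 = -108
Nonzero, so the vectors are not orthogonal.

no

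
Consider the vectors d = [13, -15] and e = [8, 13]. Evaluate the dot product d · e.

-91

d · e = 13·8 + (-15)·13 = 104 - 195 = -91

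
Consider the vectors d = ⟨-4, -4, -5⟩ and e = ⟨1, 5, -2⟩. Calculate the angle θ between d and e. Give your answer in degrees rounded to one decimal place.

d · e = (-4)·1 + (-4)·5 + (-5)·(-2) = -4 - 20 + 10 = -14
|d|² = 16 + 16 + 25 = 57,  |d| = √57 ≈ 7.549834
|e|² = 1 + 25 + 4 = 30,  |e| = √30 ≈ 5.477226
cos θ = -14 / (7.549834 · 5.477226) ≈ -0.33856
θ = arccos(-0.33856) ≈ 109.8°

109.8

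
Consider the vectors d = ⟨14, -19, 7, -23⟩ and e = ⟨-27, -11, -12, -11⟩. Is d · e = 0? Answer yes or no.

yes

d · e = 14·(-27) + (-19)·(-11) + 7·(-12) + (-23)·(-11) = -378 + 209 - 84 + 253 = 0
Zero, so the vectors are orthogonal.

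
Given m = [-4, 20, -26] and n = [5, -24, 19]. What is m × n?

i: 20·19 - (-26)·(-24) = 380 - 624 = -244
j: (-26)·5 - (-4)·19 = -130 - (-76) = -54
k: (-4)·(-24) - 20·5 = 96 - 100 = -4
m × n = (-244, -54, -4)

(-244, -54, -4)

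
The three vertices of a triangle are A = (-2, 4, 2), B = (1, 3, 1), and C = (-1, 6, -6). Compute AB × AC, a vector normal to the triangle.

(10, 23, 7)

AB = (3, -1, -1)
AC = (1, 2, -8)
i: (-1)·(-8) - (-1)·2 = 8 - (-2) = 10
j: (-1)·1 - 3·(-8) = -1 - (-24) = 23
k: 3·2 - (-1)·1 = 6 - (-1) = 7
AB × AC = (10, 23, 7)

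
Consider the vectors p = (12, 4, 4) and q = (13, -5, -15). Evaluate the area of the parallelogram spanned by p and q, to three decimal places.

i: 4·(-15) - 4·(-5) = -60 - (-20) = -40
j: 4·13 - 12·(-15) = 52 - (-180) = 232
k: 12·(-5) - 4·13 = -60 - 52 = -112
p × q = (-40, 232, -112)
|p × q| = √((-40)² + 232² + (-112)²) = √67968 ≈ 260.7067

260.707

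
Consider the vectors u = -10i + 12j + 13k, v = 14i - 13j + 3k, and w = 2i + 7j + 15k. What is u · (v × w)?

1324

v × w:
i: (-13)·15 - 3·7 = -195 - 21 = -216
j: 3·2 - 14·15 = 6 - 210 = -204
k: 14·7 - (-13)·2 = 98 - (-26) = 124
v × w = (-216, -204, 124)
u · (v × w) = (-10)·(-216) + 12·(-204) + 13·124 = 2160 - 2448 + 1612 = 1324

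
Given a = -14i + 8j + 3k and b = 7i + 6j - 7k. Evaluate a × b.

(-74, -77, -140)

i: 8·(-7) - 3·6 = -56 - 18 = -74
j: 3·7 - (-14)·(-7) = 21 - 98 = -77
k: (-14)·6 - 8·7 = -84 - 56 = -140
a × b = (-74, -77, -140)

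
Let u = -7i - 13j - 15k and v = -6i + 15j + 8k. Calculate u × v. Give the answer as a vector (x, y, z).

(121, 146, -183)

i: (-13)·8 - (-15)·15 = -104 - (-225) = 121
j: (-15)·(-6) - (-7)·8 = 90 - (-56) = 146
k: (-7)·15 - (-13)·(-6) = -105 - 78 = -183
u × v = (121, 146, -183)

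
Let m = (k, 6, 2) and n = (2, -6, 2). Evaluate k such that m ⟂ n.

m · n = k·2 + 6·(-6) + 2·2 = -32 + 2k
Set equal to 0: 2k = 32, so k = 16.

16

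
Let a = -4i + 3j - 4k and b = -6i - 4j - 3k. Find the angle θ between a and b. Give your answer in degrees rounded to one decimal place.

61.3

a · b = (-4)·(-6) + 3·(-4) + (-4)·(-3) = 24 - 12 + 12 = 24
|a|² = 16 + 9 + 16 = 41,  |a| = √41 ≈ 6.403124
|b|² = 36 + 16 + 9 = 61,  |b| = √61 ≈ 7.810250
cos θ = 24 / (6.403124 · 7.810250) ≈ 0.47990
θ = arccos(0.47990) ≈ 61.3°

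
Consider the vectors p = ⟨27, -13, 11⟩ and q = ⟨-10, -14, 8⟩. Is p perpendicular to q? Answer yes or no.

p · q = 27·(-10) + (-13)·(-14) + 11·8 = -270 + 182 + 88 = 0
Zero, so the vectors are orthogonal.

yes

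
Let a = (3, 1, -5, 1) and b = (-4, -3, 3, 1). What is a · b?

a · b = 3·(-4) + 1·(-3) + (-5)·3 + 1·1 = -12 - 3 - 15 + 1 = -29

-29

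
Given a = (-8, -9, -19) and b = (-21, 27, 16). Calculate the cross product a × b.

(369, 527, -405)

i: (-9)·16 - (-19)·27 = -144 - (-513) = 369
j: (-19)·(-21) - (-8)·16 = 399 - (-128) = 527
k: (-8)·27 - (-9)·(-21) = -216 - 189 = -405
a × b = (369, 527, -405)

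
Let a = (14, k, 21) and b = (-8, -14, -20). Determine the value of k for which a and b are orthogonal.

-38

a · b = 14·(-8) + k·(-14) + 21·(-20) = -532 - 14k
Set equal to 0: -14k = 532, so k = -38.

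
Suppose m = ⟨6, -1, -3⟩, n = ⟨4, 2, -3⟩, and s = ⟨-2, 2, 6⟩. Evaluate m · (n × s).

n × s:
i: 2·6 - (-3)·2 = 12 - (-6) = 18
j: (-3)·(-2) - 4·6 = 6 - 24 = -18
k: 4·2 - 2·(-2) = 8 - (-4) = 12
n × s = (18, -18, 12)
m · (n × s) = 6·18 + (-1)·(-18) + (-3)·12 = 108 + 18 - 36 = 90

90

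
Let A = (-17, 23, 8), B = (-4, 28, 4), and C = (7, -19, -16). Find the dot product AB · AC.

198

AB = B − A = (13, 5, -4)
AC = C − A = (24, -42, -24)
AB · AC = 13·24 + 5·(-42) + (-4)·(-24) = 312 - 210 + 96 = 198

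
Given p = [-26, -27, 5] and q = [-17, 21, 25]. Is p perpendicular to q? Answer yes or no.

p · q = (-26)·(-17) + (-27)·21 + 5·25 = 442 - 567 + 125 = 0
Zero, so the vectors are orthogonal.

yes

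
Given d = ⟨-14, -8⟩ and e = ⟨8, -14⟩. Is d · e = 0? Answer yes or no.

d · e = (-14)·8 + (-8)·(-14) = -112 + 112 = 0
Zero, so the vectors are orthogonal.

yes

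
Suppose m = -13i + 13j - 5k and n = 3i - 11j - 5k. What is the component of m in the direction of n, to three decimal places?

-12.611

m · n = (-13)·3 + 13·(-11) + (-5)·(-5) = -39 - 143 + 25 = -157
|n| = √(9 + 121 + 25) = √155 ≈ 12.4499
comp_n m = -157 / √155 ≈ -12.611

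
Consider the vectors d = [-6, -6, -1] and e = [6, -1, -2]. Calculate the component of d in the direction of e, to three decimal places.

-4.373

d · e = (-6)·6 + (-6)·(-1) + (-1)·(-2) = -36 + 6 + 2 = -28
|e| = √(36 + 1 + 4) = √41 ≈ 6.4031
comp_e d = -28 / √41 ≈ -4.373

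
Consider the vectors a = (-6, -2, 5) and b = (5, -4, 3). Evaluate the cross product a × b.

i: (-2)·3 - 5·(-4) = -6 - (-20) = 14
j: 5·5 - (-6)·3 = 25 - (-18) = 43
k: (-6)·(-4) - (-2)·5 = 24 - (-10) = 34
a × b = (14, 43, 34)

(14, 43, 34)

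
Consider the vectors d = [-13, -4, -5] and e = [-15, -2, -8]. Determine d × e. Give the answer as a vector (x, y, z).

i: (-4)·(-8) - (-5)·(-2) = 32 - 10 = 22
j: (-5)·(-15) - (-13)·(-8) = 75 - 104 = -29
k: (-13)·(-2) - (-4)·(-15) = 26 - 60 = -34
d × e = (22, -29, -34)

(22, -29, -34)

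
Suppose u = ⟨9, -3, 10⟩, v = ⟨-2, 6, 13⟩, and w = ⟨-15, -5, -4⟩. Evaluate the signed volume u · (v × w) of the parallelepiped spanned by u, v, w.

v × w:
i: 6·(-4) - 13·(-5) = -24 - (-65) = 41
j: 13·(-15) - (-2)·(-4) = -195 - 8 = -203
k: (-2)·(-5) - 6·(-15) = 10 - (-90) = 100
v × w = (41, -203, 100)
u · (v × w) = 9·41 + (-3)·(-203) + 10·100 = 369 + 609 + 1000 = 1978

1978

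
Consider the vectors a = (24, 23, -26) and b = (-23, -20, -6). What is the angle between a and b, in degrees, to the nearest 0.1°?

130.8

a · b = 24·(-23) + 23·(-20) + (-26)·(-6) = -552 - 460 + 156 = -856
|a|² = 576 + 529 + 676 = 1781,  |a| = √1781 ≈ 42.201896
|b|² = 529 + 400 + 36 = 965,  |b| = √965 ≈ 31.064449
cos θ = -856 / (42.201896 · 31.064449) ≈ -0.65295
θ = arccos(-0.65295) ≈ 130.8°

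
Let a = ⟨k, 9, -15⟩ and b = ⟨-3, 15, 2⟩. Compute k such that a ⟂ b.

a · b = k·(-3) + 9·15 + (-15)·2 = 105 - 3k
Set equal to 0: -3k = -105, so k = 35.

35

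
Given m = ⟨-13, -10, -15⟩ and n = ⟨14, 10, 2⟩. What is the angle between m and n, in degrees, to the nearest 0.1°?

m · n = (-13)·14 + (-10)·10 + (-15)·2 = -182 - 100 - 30 = -312
|m|² = 169 + 100 + 225 = 494,  |m| = √494 ≈ 22.226111
|n|² = 196 + 100 + 4 = 300,  |n| = √300 ≈ 17.320508
cos θ = -312 / (22.226111 · 17.320508) ≈ -0.81046
θ = arccos(-0.81046) ≈ 144.1°

144.1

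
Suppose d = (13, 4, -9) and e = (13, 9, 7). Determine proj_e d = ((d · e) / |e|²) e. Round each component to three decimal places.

(6.174, 4.274, 3.324)

d · e = 13·13 + 4·9 + (-9)·7 = 169 + 36 - 63 = 142
|e|² = 169 + 81 + 49 = 299
proj_e d = (142/299) · (13, 9, 7) ≈ (6.174, 4.274, 3.324)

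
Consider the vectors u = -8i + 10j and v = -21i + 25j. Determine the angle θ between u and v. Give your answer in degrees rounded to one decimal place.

1.4

u · v = (-8)·(-21) + 10·25 = 168 + 250 = 418
|u|² = 64 + 100 = 164,  |u| = √164 ≈ 12.806248
|v|² = 441 + 625 = 1066,  |v| = √1066 ≈ 32.649655
cos θ = 418 / (12.806248 · 32.649655) ≈ 0.99971
θ = arccos(0.99971) ≈ 1.4°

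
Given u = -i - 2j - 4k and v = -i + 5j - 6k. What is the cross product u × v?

(32, -2, -7)

i: (-2)·(-6) - (-4)·5 = 12 - (-20) = 32
j: (-4)·(-1) - (-1)·(-6) = 4 - 6 = -2
k: (-1)·5 - (-2)·(-1) = -5 - 2 = -7
u × v = (32, -2, -7)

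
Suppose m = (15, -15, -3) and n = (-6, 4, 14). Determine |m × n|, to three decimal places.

i: (-15)·14 - (-3)·4 = -210 - (-12) = -198
j: (-3)·(-6) - 15·14 = 18 - 210 = -192
k: 15·4 - (-15)·(-6) = 60 - 90 = -30
m × n = (-198, -192, -30)
|m × n| = √((-198)² + (-192)² + (-30)²) = √76968 ≈ 277.4311

277.431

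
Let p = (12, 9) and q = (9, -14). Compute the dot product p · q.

-18

p · q = 12·9 + 9·(-14) = 108 - 126 = -18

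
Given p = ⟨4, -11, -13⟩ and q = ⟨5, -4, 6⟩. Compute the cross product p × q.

(-118, -89, 39)

i: (-11)·6 - (-13)·(-4) = -66 - 52 = -118
j: (-13)·5 - 4·6 = -65 - 24 = -89
k: 4·(-4) - (-11)·5 = -16 - (-55) = 39
p × q = (-118, -89, 39)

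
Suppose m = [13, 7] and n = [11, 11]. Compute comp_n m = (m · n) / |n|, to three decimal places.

14.142

m · n = 13·11 + 7·11 = 143 + 77 = 220
|n| = √(121 + 121) = √242 ≈ 15.5563
comp_n m = 220 / √242 ≈ 14.142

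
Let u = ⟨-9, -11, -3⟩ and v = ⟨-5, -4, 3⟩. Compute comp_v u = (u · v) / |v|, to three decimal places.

u · v = (-9)·(-5) + (-11)·(-4) + (-3)·3 = 45 + 44 - 9 = 80
|v| = √(25 + 16 + 9) = √50 ≈ 7.0711
comp_v u = 80 / √50 ≈ 11.314

11.314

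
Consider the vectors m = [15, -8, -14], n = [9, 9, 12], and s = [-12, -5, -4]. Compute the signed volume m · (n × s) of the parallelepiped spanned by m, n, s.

n × s:
i: 9·(-4) - 12·(-5) = -36 - (-60) = 24
j: 12·(-12) - 9·(-4) = -144 - (-36) = -108
k: 9·(-5) - 9·(-12) = -45 - (-108) = 63
n × s = (24, -108, 63)
m · (n × s) = 15·24 + (-8)·(-108) + (-14)·63 = 360 + 864 - 882 = 342

342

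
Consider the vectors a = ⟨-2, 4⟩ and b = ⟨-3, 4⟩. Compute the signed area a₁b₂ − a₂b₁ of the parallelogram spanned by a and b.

(-2)·4 - 4·(-3) = -8 - (-12) = 4

4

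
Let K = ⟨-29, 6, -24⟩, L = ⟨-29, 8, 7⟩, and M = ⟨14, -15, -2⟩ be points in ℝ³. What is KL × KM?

KL = (0, 2, 31)
KM = (43, -21, 22)
i: 2·22 - 31·(-21) = 44 - (-651) = 695
j: 31·43 - 0·22 = 1333 - 0 = 1333
k: 0·(-21) - 2·43 = 0 - 86 = -86
KL × KM = (695, 1333, -86)

(695, 1333, -86)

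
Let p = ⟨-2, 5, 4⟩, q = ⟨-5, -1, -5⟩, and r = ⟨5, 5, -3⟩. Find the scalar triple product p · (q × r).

-336

q × r:
i: (-1)·(-3) - (-5)·5 = 3 - (-25) = 28
j: (-5)·5 - (-5)·(-3) = -25 - 15 = -40
k: (-5)·5 - (-1)·5 = -25 - (-5) = -20
q × r = (28, -40, -20)
p · (q × r) = (-2)·28 + 5·(-40) + 4·(-20) = -56 - 200 - 80 = -336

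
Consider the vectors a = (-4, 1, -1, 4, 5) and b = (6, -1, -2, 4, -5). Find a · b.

a · b = (-4)·6 + 1·(-1) + (-1)·(-2) + 4·4 + 5·(-5) = -24 - 1 + 2 + 16 - 25 = -32

-32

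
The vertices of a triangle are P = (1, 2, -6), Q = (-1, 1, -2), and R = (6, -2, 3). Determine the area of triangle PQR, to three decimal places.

20.384

PQ = (-2, -1, 4),  PR = (5, -4, 9)
i: (-1)·9 - 4·(-4) = -9 - (-16) = 7
j: 4·5 - (-2)·9 = 20 - (-18) = 38
k: (-2)·(-4) - (-1)·5 = 8 - (-5) = 13
PQ × PR = (7, 38, 13)
|PQ × PR| = √1662 ≈ 40.7676
area = ½ · 40.7676 ≈ 20.384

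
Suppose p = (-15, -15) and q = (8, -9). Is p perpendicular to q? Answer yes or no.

no

p · q = (-15)·8 + (-15)·(-9) = -120 + 135 = 15
Nonzero, so the vectors are not orthogonal.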